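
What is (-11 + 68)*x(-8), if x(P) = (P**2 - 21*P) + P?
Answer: 12768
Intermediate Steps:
x(P) = P**2 - 20*P
(-11 + 68)*x(-8) = (-11 + 68)*(-8*(-20 - 8)) = 57*(-8*(-28)) = 57*224 = 12768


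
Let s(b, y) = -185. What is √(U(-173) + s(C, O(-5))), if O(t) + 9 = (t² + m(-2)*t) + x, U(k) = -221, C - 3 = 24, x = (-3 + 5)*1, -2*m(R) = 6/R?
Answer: I*√406 ≈ 20.149*I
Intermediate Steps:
m(R) = -3/R
x = 2 (x = 2*1 = 2)
C = 27 (C = 3 + 24 = 27)
O(t) = -7 + t² + 3*t/2 (O(t) = -9 + ((t² + (-3/(-2))*t) + 2) = -9 + ((t² + (-3*(-½))*t) + 2) = -9 + ((t² + 3*t/2) + 2) = -9 + (2 + t² + 3*t/2) = -7 + t² + 3*t/2)
√(U(-173) + s(C, O(-5))) = √(-221 - 185) = √(-406) = I*√406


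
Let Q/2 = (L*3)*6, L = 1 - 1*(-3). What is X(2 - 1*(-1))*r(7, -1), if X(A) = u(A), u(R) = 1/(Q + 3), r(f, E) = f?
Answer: 1/21 ≈ 0.047619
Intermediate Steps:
L = 4 (L = 1 + 3 = 4)
Q = 144 (Q = 2*((4*3)*6) = 2*(12*6) = 2*72 = 144)
u(R) = 1/147 (u(R) = 1/(144 + 3) = 1/147)
X(A) = 1/147
X(2 - 1*(-1))*r(7, -1) = (1/147)*7 = 1/21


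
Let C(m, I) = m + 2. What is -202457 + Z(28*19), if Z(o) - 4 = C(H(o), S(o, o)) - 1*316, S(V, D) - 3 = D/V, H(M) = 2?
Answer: -202765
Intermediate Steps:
S(V, D) = 3 + D/V
C(m, I) = 2 + m
Z(o) = -308 (Z(o) = 4 + ((2 + 2) - 1*316) = 4 + (4 - 316) = 4 - 312 = -308)
-202457 + Z(28*19) = -202457 - 308 = -202765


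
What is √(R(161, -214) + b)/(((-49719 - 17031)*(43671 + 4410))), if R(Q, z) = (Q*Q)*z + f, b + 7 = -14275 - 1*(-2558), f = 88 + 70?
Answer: -I*√1389665/1604703375 ≈ -7.3462e-7*I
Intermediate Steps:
f = 158
b = -11724 (b = -7 + (-14275 - 1*(-2558)) = -7 + (-14275 + 2558) = -7 - 11717 = -11724)
R(Q, z) = 158 + z*Q² (R(Q, z) = (Q*Q)*z + 158 = Q²*z + 158 = z*Q² + 158 = 158 + z*Q²)
√(R(161, -214) + b)/(((-49719 - 17031)*(43671 + 4410))) = √((158 - 214*161²) - 11724)/(((-49719 - 17031)*(43671 + 4410))) = √((158 - 214*25921) - 11724)/((-66750*48081)) = √((158 - 5547094) - 11724)/(-3209406750) = √(-5546936 - 11724)*(-1/3209406750) = √(-5558660)*(-1/3209406750) = (2*I*√1389665)*(-1/3209406750) = -I*√1389665/1604703375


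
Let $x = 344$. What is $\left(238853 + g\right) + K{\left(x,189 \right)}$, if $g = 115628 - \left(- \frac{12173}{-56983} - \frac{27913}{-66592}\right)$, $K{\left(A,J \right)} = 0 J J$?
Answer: $\frac{1345115432494321}{3794611936} \approx 3.5448 \cdot 10^{5}$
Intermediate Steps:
$K{\left(A,J \right)} = 0$ ($K{\left(A,J \right)} = 0 J = 0$)
$g = \frac{438760987744913}{3794611936}$ ($g = 115628 - \left(\left(-12173\right) \left(- \frac{1}{56983}\right) - - \frac{27913}{66592}\right) = 115628 - \left(\frac{12173}{56983} + \frac{27913}{66592}\right) = 115628 - \frac{2401190895}{3794611936} = \frac{438760987744913}{3794611936} \approx 1.1563 \cdot 10^{5}$)
$\left(238853 + g\right) + K{\left(x,189 \right)} = \left(238853 + \frac{438760987744913}{3794611936}\right) + 0 = \frac{1345115432494321}{3794611936} + 0 = \frac{1345115432494321}{3794611936}$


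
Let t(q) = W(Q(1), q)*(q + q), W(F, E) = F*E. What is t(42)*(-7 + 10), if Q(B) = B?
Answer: 10584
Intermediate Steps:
W(F, E) = E*F
t(q) = 2*q² (t(q) = (q*1)*(q + q) = q*(2*q) = 2*q²)
t(42)*(-7 + 10) = (2*42²)*(-7 + 10) = (2*1764)*3 = 3528*3 = 10584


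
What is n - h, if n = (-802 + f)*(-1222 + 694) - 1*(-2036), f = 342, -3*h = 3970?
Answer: 738718/3 ≈ 2.4624e+5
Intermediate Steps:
h = -3970/3 (h = -1/3*3970 = -3970/3 ≈ -1323.3)
n = 244916 (n = (-802 + 342)*(-1222 + 694) - 1*(-2036) = -460*(-528) + 2036 = 242880 + 2036 = 244916)
n - h = 244916 - 1*(-3970/3) = 244916 + 3970/3 = 738718/3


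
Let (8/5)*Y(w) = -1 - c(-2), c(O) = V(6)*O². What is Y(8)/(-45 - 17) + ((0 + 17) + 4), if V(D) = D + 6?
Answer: 10661/496 ≈ 21.494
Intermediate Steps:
V(D) = 6 + D
c(O) = 12*O² (c(O) = (6 + 6)*O² = 12*O²)
Y(w) = -245/8 (Y(w) = 5*(-1 - 12*(-2)²)/8 = 5*(-1 - 12*4)/8 = 5*(-1 - 1*48)/8 = 5*(-1 - 48)/8 = (5/8)*(-49) = -245/8)
Y(8)/(-45 - 17) + ((0 + 17) + 4) = -245/(8*(-45 - 17)) + ((0 + 17) + 4) = -245/8/(-62) + (17 + 4) = -245/8*(-1/62) + 21 = 245/496 + 21 = 10661/496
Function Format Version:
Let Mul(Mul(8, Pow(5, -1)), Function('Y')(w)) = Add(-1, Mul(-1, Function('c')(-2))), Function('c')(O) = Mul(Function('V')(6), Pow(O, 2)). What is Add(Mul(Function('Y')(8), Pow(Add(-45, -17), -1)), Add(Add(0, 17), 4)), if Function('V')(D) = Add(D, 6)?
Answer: Rational(10661, 496) ≈ 21.494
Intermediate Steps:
Function('V')(D) = Add(6, D)
Function('c')(O) = Mul(12, Pow(O, 2)) (Function('c')(O) = Mul(Add(6, 6), Pow(O, 2)) = Mul(12, Pow(O, 2)))
Function('Y')(w) = Rational(-245, 8) (Function('Y')(w) = Mul(Rational(5, 8), Add(-1, Mul(-1, Mul(12, Pow(-2, 2))))) = Mul(Rational(5, 8), Add(-1, Mul(-1, Mul(12, 4)))) = Mul(Rational(5, 8), Add(-1, Mul(-1, 48))) = Mul(Rational(5, 8), Add(-1, -48)) = Mul(Rational(5, 8), -49) = Rational(-245, 8))
Add(Mul(Function('Y')(8), Pow(Add(-45, -17), -1)), Add(Add(0, 17), 4)) = Add(Mul(Rational(-245, 8), Pow(Add(-45, -17), -1)), Add(Add(0, 17), 4)) = Add(Mul(Rational(-245, 8), Pow(-62, -1)), Add(17, 4)) = Add(Mul(Rational(-245, 8), Rational(-1, 62)), 21) = Add(Rational(245, 496), 21) = Rational(10661, 496)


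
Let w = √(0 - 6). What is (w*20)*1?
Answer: 20*I*√6 ≈ 48.99*I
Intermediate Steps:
w = I*√6 (w = √(-6) = I*√6 ≈ 2.4495*I)
(w*20)*1 = ((I*√6)*20)*1 = (20*I*√6)*1 = 20*I*√6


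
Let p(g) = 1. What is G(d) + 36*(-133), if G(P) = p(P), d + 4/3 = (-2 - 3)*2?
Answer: -4787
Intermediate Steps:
d = -34/3 (d = -4/3 + (-2 - 3)*2 = -4/3 - 5*2 = -4/3 - 10 = -34/3 ≈ -11.333)
G(P) = 1
G(d) + 36*(-133) = 1 + 36*(-133) = 1 - 4788 = -4787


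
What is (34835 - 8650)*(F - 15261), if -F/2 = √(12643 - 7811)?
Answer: -399609285 - 209480*√302 ≈ -4.0325e+8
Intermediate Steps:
F = -8*√302 (F = -2*√(12643 - 7811) = -8*√302 ≈ -139.03)
(34835 - 8650)*(F - 15261) = (34835 - 8650)*(-8*√302 - 15261) = 26185*(-15261 - 8*√302) = -399609285 - 209480*√302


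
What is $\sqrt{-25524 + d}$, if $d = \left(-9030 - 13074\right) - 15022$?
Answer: $5 i \sqrt{2506} \approx 250.3 i$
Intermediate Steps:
$d = -37126$ ($d = -22104 - 15022 = -37126$)
$\sqrt{-25524 + d} = \sqrt{-25524 - 37126} = \sqrt{-62650} = 5 i \sqrt{2506}$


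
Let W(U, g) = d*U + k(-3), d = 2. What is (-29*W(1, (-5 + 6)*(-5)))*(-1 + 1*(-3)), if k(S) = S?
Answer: -116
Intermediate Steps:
W(U, g) = -3 + 2*U (W(U, g) = 2*U - 3 = -3 + 2*U)
(-29*W(1, (-5 + 6)*(-5)))*(-1 + 1*(-3)) = (-29*(-3 + 2*1))*(-1 + 1*(-3)) = (-29*(-3 + 2))*(-1 - 3) = -29*(-1)*(-4) = 29*(-4) = -116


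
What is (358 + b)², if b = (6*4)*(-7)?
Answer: 36100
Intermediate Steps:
b = -168 (b = 24*(-7) = -168)
(358 + b)² = (358 - 168)² = 190² = 36100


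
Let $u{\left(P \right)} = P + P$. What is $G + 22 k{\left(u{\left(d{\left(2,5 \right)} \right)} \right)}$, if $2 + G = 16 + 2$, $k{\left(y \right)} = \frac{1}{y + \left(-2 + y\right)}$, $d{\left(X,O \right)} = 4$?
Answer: $\frac{123}{7} \approx 17.571$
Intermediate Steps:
$u{\left(P \right)} = 2 P$
$k{\left(y \right)} = \frac{1}{-2 + 2 y}$
$G = 16$ ($G = -2 + \left(16 + 2\right) = -2 + 18 = 16$)
$G + 22 k{\left(u{\left(d{\left(2,5 \right)} \right)} \right)} = 16 + 22 \frac{1}{2 \left(-1 + 2 \cdot 4\right)} = 16 + 22 \frac{1}{2 \left(-1 + 8\right)} = 16 + 22 \frac{1}{2 \cdot 7} = 16 + 22 \cdot \frac{1}{2} \cdot \frac{1}{7} = 16 + 22 \cdot \frac{1}{14} = 16 + \frac{11}{7} = \frac{123}{7}$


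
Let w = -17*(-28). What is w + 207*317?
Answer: 66095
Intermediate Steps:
w = 476
w + 207*317 = 476 + 207*317 = 476 + 65619 = 66095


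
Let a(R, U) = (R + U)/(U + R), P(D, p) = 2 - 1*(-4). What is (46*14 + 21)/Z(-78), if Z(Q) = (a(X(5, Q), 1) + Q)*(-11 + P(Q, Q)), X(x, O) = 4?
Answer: 19/11 ≈ 1.7273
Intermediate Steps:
P(D, p) = 6 (P(D, p) = 2 + 4 = 6)
a(R, U) = 1 (a(R, U) = (R + U)/(R + U) = 1)
Z(Q) = -5 - 5*Q (Z(Q) = (1 + Q)*(-11 + 6) = (1 + Q)*(-5) = -5 - 5*Q)
(46*14 + 21)/Z(-78) = (46*14 + 21)/(-5 - 5*(-78)) = (644 + 21)/(-5 + 390) = 665/385 = 665*(1/385) = 19/11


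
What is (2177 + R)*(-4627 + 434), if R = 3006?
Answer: -21732319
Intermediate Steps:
(2177 + R)*(-4627 + 434) = (2177 + 3006)*(-4627 + 434) = 5183*(-4193) = -21732319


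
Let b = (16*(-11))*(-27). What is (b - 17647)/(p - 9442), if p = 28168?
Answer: -12895/18726 ≈ -0.68861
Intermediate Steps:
b = 4752 (b = -176*(-27) = 4752)
(b - 17647)/(p - 9442) = (4752 - 17647)/(28168 - 9442) = -12895/18726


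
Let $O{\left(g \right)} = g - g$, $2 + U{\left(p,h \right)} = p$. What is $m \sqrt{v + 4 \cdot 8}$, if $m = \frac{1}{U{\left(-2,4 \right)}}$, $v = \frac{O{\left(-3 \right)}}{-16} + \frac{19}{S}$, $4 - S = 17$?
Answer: $- \frac{\sqrt{5161}}{52} \approx -1.3815$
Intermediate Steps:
$S = -13$ ($S = 4 - 17 = -13$)
$U{\left(p,h \right)} = -2 + p$
$O{\left(g \right)} = 0$
$v = - \frac{19}{13}$ ($v = \frac{0}{-16} + \frac{19}{-13} = 0 \left(- \frac{1}{16}\right) + 19 \left(- \frac{1}{13}\right) = 0 - \frac{19}{13} = - \frac{19}{13} \approx -1.4615$)
$m = - \frac{1}{4}$ ($m = \frac{1}{-2 - 2} = \frac{1}{-4} = - \frac{1}{4} \approx -0.25$)
$m \sqrt{v + 4 \cdot 8} = - \frac{\sqrt{- \frac{19}{13} + 4 \cdot 8}}{4} = - \frac{\sqrt{- \frac{19}{13} + 32}}{4} = - \frac{\sqrt{\frac{397}{13}}}{4} = - \frac{\frac{1}{13} \sqrt{5161}}{4} = - \frac{\sqrt{5161}}{52}$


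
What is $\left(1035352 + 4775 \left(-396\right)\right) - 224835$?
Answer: $-1080383$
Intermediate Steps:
$\left(1035352 + 4775 \left(-396\right)\right) - 224835 = \left(1035352 - 1890900\right) - 224835 = -855548 - 224835 = -1080383$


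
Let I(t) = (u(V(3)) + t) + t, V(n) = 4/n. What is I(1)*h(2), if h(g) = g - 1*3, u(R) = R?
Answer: -10/3 ≈ -3.3333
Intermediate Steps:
h(g) = -3 + g (h(g) = g - 3 = -3 + g)
I(t) = 4/3 + 2*t (I(t) = (4/3 + t) + t = 4/3 + 2*t)
I(1)*h(2) = (4/3 + 2*1)*(-3 + 2) = (4/3 + 2)*(-1) = (10/3)*(-1) = -10/3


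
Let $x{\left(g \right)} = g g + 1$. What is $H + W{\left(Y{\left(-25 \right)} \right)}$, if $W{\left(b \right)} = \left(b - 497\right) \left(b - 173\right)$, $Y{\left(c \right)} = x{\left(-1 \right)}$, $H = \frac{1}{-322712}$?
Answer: $\frac{27315957239}{322712} \approx 84645.0$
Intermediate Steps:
$x{\left(g \right)} = 1 + g^{2}$ ($x{\left(g \right)} = g^{2} + 1 = 1 + g^{2}$)
$H = - \frac{1}{322712} \approx -3.0987 \cdot 10^{-6}$
$Y{\left(c \right)} = 2$ ($Y{\left(c \right)} = 1 + \left(-1\right)^{2} = 1 + 1 = 2$)
$W{\left(b \right)} = \left(-497 + b\right) \left(-173 + b\right)$
$H + W{\left(Y{\left(-25 \right)} \right)} = - \frac{1}{322712} + \left(85981 + 2^{2} - 1340\right) = - \frac{1}{322712} + \left(85981 + 4 - 1340\right) = - \frac{1}{322712} + 84645 = \frac{27315957239}{322712}$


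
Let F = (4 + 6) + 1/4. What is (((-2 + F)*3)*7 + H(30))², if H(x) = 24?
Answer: 622521/16 ≈ 38908.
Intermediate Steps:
F = 41/4 (F = 10 + ¼ = 41/4 ≈ 10.250)
(((-2 + F)*3)*7 + H(30))² = (((-2 + 41/4)*3)*7 + 24)² = (((33/4)*3)*7 + 24)² = ((99/4)*7 + 24)² = (693/4 + 24)² = (789/4)² = 622521/16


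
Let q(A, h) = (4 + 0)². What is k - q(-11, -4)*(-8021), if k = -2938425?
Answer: -2810089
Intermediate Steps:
q(A, h) = 16 (q(A, h) = 4² = 16)
k - q(-11, -4)*(-8021) = -2938425 - 16*(-8021) = -2938425 - 1*(-128336) = -2938425 + 128336 = -2810089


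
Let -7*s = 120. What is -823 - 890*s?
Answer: 101039/7 ≈ 14434.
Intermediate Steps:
s = -120/7 (s = -⅐*120 = -120/7 ≈ -17.143)
-823 - 890*s = -823 - 890*(-120/7) = -823 + 106800/7 = 101039/7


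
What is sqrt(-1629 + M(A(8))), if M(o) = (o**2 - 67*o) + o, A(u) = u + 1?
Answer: 3*I*sqrt(238) ≈ 46.282*I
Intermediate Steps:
A(u) = 1 + u
M(o) = o**2 - 66*o
sqrt(-1629 + M(A(8))) = sqrt(-1629 + (1 + 8)*(-66 + (1 + 8))) = sqrt(-1629 + 9*(-66 + 9)) = sqrt(-1629 + 9*(-57)) = sqrt(-1629 - 513) = sqrt(-2142) = 3*I*sqrt(238)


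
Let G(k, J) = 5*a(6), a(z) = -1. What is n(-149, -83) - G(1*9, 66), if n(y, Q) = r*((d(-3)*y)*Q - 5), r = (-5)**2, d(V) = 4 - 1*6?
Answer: -618470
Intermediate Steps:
d(V) = -2 (d(V) = 4 - 6 = -2)
r = 25
G(k, J) = -5 (G(k, J) = 5*(-1) = -5)
n(y, Q) = -125 - 50*Q*y (n(y, Q) = 25*((-2*y)*Q - 5) = 25*(-2*Q*y - 5) = 25*(-5 - 2*Q*y) = -125 - 50*Q*y)
n(-149, -83) - G(1*9, 66) = (-125 - 50*(-83)*(-149)) - 1*(-5) = (-125 - 618350) + 5 = -618475 + 5 = -618470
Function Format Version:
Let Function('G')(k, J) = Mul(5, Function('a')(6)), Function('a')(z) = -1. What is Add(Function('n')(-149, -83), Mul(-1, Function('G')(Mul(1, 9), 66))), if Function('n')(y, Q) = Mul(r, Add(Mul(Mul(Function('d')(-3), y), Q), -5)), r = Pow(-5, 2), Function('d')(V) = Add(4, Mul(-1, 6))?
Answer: -618470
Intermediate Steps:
Function('d')(V) = -2 (Function('d')(V) = Add(4, -6) = -2)
r = 25
Function('G')(k, J) = -5 (Function('G')(k, J) = Mul(5, -1) = -5)
Function('n')(y, Q) = Add(-125, Mul(-50, Q, y)) (Function('n')(y, Q) = Mul(25, Add(Mul(Mul(-2, y), Q), -5)) = Mul(25, Add(Mul(-2, Q, y), -5)) = Mul(25, Add(-5, Mul(-2, Q, y))) = Add(-125, Mul(-50, Q, y)))
Add(Function('n')(-149, -83), Mul(-1, Function('G')(Mul(1, 9), 66))) = Add(Add(-125, Mul(-50, -83, -149)), Mul(-1, -5)) = Add(Add(-125, -618350), 5) = Add(-618475, 5) = -618470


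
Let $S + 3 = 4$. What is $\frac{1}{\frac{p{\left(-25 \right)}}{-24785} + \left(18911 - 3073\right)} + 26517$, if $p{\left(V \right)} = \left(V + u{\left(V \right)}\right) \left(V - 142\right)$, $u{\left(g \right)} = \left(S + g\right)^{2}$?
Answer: $\frac{10411551296684}{392636847} \approx 26517.0$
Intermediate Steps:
$S = 1$ ($S = -3 + 4 = 1$)
$u{\left(g \right)} = \left(1 + g\right)^{2}$
$p{\left(V \right)} = \left(-142 + V\right) \left(V + \left(1 + V\right)^{2}\right)$ ($p{\left(V \right)} = \left(V + \left(1 + V\right)^{2}\right) \left(V - 142\right) = \left(V + \left(1 + V\right)^{2}\right) \left(-142 + V\right) = \left(-142 + V\right) \left(V + \left(1 + V\right)^{2}\right)$)
$\frac{1}{\frac{p{\left(-25 \right)}}{-24785} + \left(18911 - 3073\right)} + 26517 = \frac{1}{\frac{-142 + \left(-25\right)^{3} - -10625 - 139 \left(-25\right)^{2}}{-24785} + \left(18911 - 3073\right)} + 26517 = \frac{1}{\left(-142 - 15625 + 10625 - 86875\right) \left(- \frac{1}{24785}\right) + \left(18911 - 3073\right)} + 26517 = \frac{1}{\left(-142 - 15625 + 10625 - 86875\right) \left(- \frac{1}{24785}\right) + 15838} + 26517 = \frac{1}{\left(-92017\right) \left(- \frac{1}{24785}\right) + 15838} + 26517 = \frac{1}{\frac{92017}{24785} + 15838} + 26517 = \frac{1}{\frac{392636847}{24785}} + 26517 = \frac{24785}{392636847} + 26517 = \frac{10411551296684}{392636847}$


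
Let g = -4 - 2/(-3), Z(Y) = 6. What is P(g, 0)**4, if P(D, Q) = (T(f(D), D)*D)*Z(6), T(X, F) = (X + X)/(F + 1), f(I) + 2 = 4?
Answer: 3317760000/2401 ≈ 1.3818e+6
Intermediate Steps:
f(I) = 2 (f(I) = -2 + 4 = 2)
g = -10/3 (g = -4 - 2*(-1)/3 = -4 - 1*(-2/3) = -4 + 2/3 = -10/3 ≈ -3.3333)
T(X, F) = 2*X/(1 + F) (T(X, F) = (2*X)/(1 + F) = 2*X/(1 + F))
P(D, Q) = 24*D/(1 + D) (P(D, Q) = ((2*2/(1 + D))*D)*6 = ((4/(1 + D))*D)*6 = (4*D/(1 + D))*6 = 24*D/(1 + D))
P(g, 0)**4 = (24*(-10/3)/(1 - 10/3))**4 = (24*(-10/3)/(-7/3))**4 = (24*(-10/3)*(-3/7))**4 = (240/7)**4 = 3317760000/2401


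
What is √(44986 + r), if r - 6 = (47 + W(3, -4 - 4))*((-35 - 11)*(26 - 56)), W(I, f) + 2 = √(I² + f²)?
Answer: 2*√(26773 + 345*√73) ≈ 344.79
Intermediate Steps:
W(I, f) = -2 + √(I² + f²)
r = 62106 + 1380*√73 (r = 6 + (47 + (-2 + √(3² + (-4 - 4)²)))*((-35 - 11)*(26 - 56)) = 6 + (47 + (-2 + √(9 + (-8)²)))*(-46*(-30)) = 6 + (47 + (-2 + √(9 + 64)))*1380 = 6 + (47 + (-2 + √73))*1380 = 6 + (45 + √73)*1380 = 6 + (62100 + 1380*√73) = 62106 + 1380*√73 ≈ 73897.)
√(44986 + r) = √(44986 + (62106 + 1380*√73)) = √(107092 + 1380*√73)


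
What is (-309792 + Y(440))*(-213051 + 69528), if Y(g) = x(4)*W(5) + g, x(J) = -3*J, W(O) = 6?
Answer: 44409460752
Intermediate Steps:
Y(g) = -72 + g (Y(g) = -3*4*6 + g = -12*6 + g = -72 + g)
(-309792 + Y(440))*(-213051 + 69528) = (-309792 + (-72 + 440))*(-213051 + 69528) = (-309792 + 368)*(-143523) = -309424*(-143523) = 44409460752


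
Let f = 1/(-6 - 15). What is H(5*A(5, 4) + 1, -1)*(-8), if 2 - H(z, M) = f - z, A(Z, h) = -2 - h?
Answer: 4528/21 ≈ 215.62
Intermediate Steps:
f = -1/21 (f = 1/(-21) = -1/21 ≈ -0.047619)
H(z, M) = 43/21 + z (H(z, M) = 2 - (-1/21 - z) = 2 + (1/21 + z) = 43/21 + z)
H(5*A(5, 4) + 1, -1)*(-8) = (43/21 + (5*(-2 - 1*4) + 1))*(-8) = (43/21 + (5*(-2 - 4) + 1))*(-8) = (43/21 + (5*(-6) + 1))*(-8) = (43/21 + (-30 + 1))*(-8) = (43/21 - 29)*(-8) = -566/21*(-8) = 4528/21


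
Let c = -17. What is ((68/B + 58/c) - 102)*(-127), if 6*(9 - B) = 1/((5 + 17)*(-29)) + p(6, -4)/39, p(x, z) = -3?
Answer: 31590538800/2541653 ≈ 12429.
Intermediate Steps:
B = 149509/16588 (B = 9 - (1/((5 + 17)*(-29)) - 3/39)/6 = 9 - (-1/29/22 - 3*1/39)/6 = 9 - ((1/22)*(-1/29) - 1/13)/6 = 9 - (-1/638 - 1/13)/6 = 9 - ⅙*(-651/8294) = 9 + 217/16588 = 149509/16588 ≈ 9.0131)
((68/B + 58/c) - 102)*(-127) = ((68/(149509/16588) + 58/(-17)) - 102)*(-127) = ((68*(16588/149509) + 58*(-1/17)) - 102)*(-127) = ((1127984/149509 - 58/17) - 102)*(-127) = (10504206/2541653 - 102)*(-127) = -248744400/2541653*(-127) = 31590538800/2541653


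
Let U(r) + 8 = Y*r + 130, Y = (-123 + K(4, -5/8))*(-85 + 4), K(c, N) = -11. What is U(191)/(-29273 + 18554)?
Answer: -2073236/10719 ≈ -193.42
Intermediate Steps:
Y = 10854 (Y = (-123 - 11)*(-85 + 4) = -134*(-81) = 10854)
U(r) = 122 + 10854*r (U(r) = -8 + (10854*r + 130) = -8 + (130 + 10854*r) = 122 + 10854*r)
U(191)/(-29273 + 18554) = (122 + 10854*191)/(-29273 + 18554) = (122 + 2073114)/(-10719) = 2073236*(-1/10719) = -2073236/10719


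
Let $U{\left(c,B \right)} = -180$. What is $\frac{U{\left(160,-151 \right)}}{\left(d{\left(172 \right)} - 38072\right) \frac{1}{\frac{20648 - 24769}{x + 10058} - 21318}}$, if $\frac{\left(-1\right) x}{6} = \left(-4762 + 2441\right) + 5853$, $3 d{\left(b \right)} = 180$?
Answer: $- \frac{10680772095}{105806402} \approx -100.95$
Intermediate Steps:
$d{\left(b \right)} = 60$ ($d{\left(b \right)} = \frac{1}{3} \cdot 180 = 60$)
$x = -21192$ ($x = - 6 \left(\left(-4762 + 2441\right) + 5853\right) = - 6 \left(-2321 + 5853\right) = \left(-6\right) 3532 = -21192$)
$\frac{U{\left(160,-151 \right)}}{\left(d{\left(172 \right)} - 38072\right) \frac{1}{\frac{20648 - 24769}{x + 10058} - 21318}} = - \frac{180}{\left(60 - 38072\right) \frac{1}{\frac{20648 - 24769}{-21192 + 10058} - 21318}} = - \frac{180}{\left(-38012\right) \frac{1}{- \frac{4121}{-11134} - 21318}} = - \frac{180}{\left(-38012\right) \frac{1}{\left(-4121\right) \left(- \frac{1}{11134}\right) - 21318}} = - \frac{180}{\left(-38012\right) \frac{1}{\frac{4121}{11134} - 21318}} = - \frac{180}{\left(-38012\right) \frac{1}{- \frac{237350491}{11134}}} = - \frac{180}{\left(-38012\right) \left(- \frac{11134}{237350491}\right)} = - \frac{180}{\frac{423225608}{237350491}} = \left(-180\right) \frac{237350491}{423225608} = - \frac{10680772095}{105806402}$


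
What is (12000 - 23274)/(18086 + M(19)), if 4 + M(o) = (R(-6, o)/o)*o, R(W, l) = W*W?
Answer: -5637/9059 ≈ -0.62225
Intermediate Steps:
R(W, l) = W**2
M(o) = 32 (M(o) = -4 + ((-6)**2/o)*o = -4 + (36/o)*o = -4 + 36 = 32)
(12000 - 23274)/(18086 + M(19)) = (12000 - 23274)/(18086 + 32) = -11274/18118 = -11274*1/18118 = -5637/9059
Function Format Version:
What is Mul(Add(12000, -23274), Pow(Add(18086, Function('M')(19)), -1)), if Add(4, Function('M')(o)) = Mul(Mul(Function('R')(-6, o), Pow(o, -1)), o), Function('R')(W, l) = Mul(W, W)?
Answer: Rational(-5637, 9059) ≈ -0.62225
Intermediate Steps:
Function('R')(W, l) = Pow(W, 2)
Function('M')(o) = 32 (Function('M')(o) = Add(-4, Mul(Mul(Pow(-6, 2), Pow(o, -1)), o)) = Add(-4, Mul(Mul(36, Pow(o, -1)), o)) = Add(-4, 36) = 32)
Mul(Add(12000, -23274), Pow(Add(18086, Function('M')(19)), -1)) = Mul(Add(12000, -23274), Pow(Add(18086, 32), -1)) = Mul(-11274, Pow(18118, -1)) = Mul(-11274, Rational(1, 18118)) = Rational(-5637, 9059)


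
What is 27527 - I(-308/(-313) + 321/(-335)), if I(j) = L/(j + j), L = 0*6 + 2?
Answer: 74410734/2707 ≈ 27488.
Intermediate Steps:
L = 2 (L = 0 + 2 = 2)
I(j) = 1/j (I(j) = 2/(j + j) = 2/((2*j)) = 2*(1/(2*j)) = 1/j)
27527 - I(-308/(-313) + 321/(-335)) = 27527 - 1/(-308/(-313) + 321/(-335)) = 27527 - 1/(-308*(-1/313) + 321*(-1/335)) = 27527 - 1/(308/313 - 321/335) = 27527 - 1/2707/104855 = 27527 - 1*104855/2707 = 27527 - 104855/2707 = 74410734/2707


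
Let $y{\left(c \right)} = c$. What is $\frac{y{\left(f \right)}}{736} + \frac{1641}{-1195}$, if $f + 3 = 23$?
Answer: $- \frac{295969}{219880} \approx -1.346$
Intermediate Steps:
$f = 20$ ($f = -3 + 23 = 20$)
$\frac{y{\left(f \right)}}{736} + \frac{1641}{-1195} = \frac{20}{736} + \frac{1641}{-1195} = 20 \cdot \frac{1}{736} + 1641 \left(- \frac{1}{1195}\right) = \frac{5}{184} - \frac{1641}{1195} = - \frac{295969}{219880}$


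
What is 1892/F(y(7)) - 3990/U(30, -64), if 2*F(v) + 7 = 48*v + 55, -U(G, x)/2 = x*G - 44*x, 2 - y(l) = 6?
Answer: -27707/1152 ≈ -24.051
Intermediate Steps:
y(l) = -4 (y(l) = 2 - 1*6 = 2 - 6 = -4)
U(G, x) = 88*x - 2*G*x (U(G, x) = -2*(x*G - 44*x) = -2*(G*x - 44*x) = -2*(-44*x + G*x) = 88*x - 2*G*x)
F(v) = 24 + 24*v (F(v) = -7/2 + (48*v + 55)/2 = -7/2 + (55 + 48*v)/2 = -7/2 + (55/2 + 24*v) = 24 + 24*v)
1892/F(y(7)) - 3990/U(30, -64) = 1892/(24 + 24*(-4)) - 3990*(-1/(128*(44 - 1*30))) = 1892/(24 - 96) - 3990*(-1/(128*(44 - 30))) = 1892/(-72) - 3990/(2*(-64)*14) = 1892*(-1/72) - 3990/(-1792) = -473/18 - 3990*(-1/1792) = -473/18 + 285/128 = -27707/1152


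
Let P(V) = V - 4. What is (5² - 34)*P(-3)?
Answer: 63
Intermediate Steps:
P(V) = -4 + V
(5² - 34)*P(-3) = (5² - 34)*(-4 - 3) = (25 - 34)*(-7) = -9*(-7) = 63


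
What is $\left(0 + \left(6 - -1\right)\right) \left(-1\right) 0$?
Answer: $0$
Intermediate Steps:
$\left(0 + \left(6 - -1\right)\right) \left(-1\right) 0 = \left(0 + \left(6 + 1\right)\right) \left(-1\right) 0 = \left(0 + 7\right) \left(-1\right) 0 = 7 \left(-1\right) 0 = \left(-7\right) 0 = 0$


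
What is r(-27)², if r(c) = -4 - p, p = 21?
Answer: 625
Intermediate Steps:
r(c) = -25 (r(c) = -4 - 1*21 = -4 - 21 = -25)
r(-27)² = (-25)² = 625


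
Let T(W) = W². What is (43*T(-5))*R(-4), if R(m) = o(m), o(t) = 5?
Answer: 5375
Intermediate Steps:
R(m) = 5
(43*T(-5))*R(-4) = (43*(-5)²)*5 = (43*25)*5 = 1075*5 = 5375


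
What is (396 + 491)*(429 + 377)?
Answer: 714922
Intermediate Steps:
(396 + 491)*(429 + 377) = 887*806 = 714922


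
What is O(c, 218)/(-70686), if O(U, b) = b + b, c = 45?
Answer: -218/35343 ≈ -0.0061681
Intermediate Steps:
O(U, b) = 2*b
O(c, 218)/(-70686) = (2*218)/(-70686) = 436*(-1/70686) = -218/35343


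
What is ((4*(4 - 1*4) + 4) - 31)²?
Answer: 729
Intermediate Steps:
((4*(4 - 1*4) + 4) - 31)² = ((4*(4 - 4) + 4) - 31)² = ((4*0 + 4) - 31)² = ((0 + 4) - 31)² = (4 - 31)² = (-27)² = 729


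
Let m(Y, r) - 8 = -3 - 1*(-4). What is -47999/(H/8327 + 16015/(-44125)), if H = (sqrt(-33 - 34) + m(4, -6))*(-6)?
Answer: 1429214462297970425/11002955308183 - 186767554668213750*I*sqrt(67)/737198005648261 ≈ 1.2989e+5 - 2073.7*I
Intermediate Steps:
m(Y, r) = 9 (m(Y, r) = 8 + (-3 - 1*(-4)) = 8 + (-3 + 4) = 8 + 1 = 9)
H = -54 - 6*I*sqrt(67) (H = (sqrt(-33 - 34) + 9)*(-6) = (sqrt(-67) + 9)*(-6) = (I*sqrt(67) + 9)*(-6) = (9 + I*sqrt(67))*(-6) = -54 - 6*I*sqrt(67) ≈ -54.0 - 49.112*I)
-47999/(H/8327 + 16015/(-44125)) = -47999/((-54 - 6*I*sqrt(67))/8327 + 16015/(-44125)) = -47999/((-54 - 6*I*sqrt(67))*(1/8327) + 16015*(-1/44125)) = -47999/((-54/8327 - 6*I*sqrt(67)/8327) - 3203/8825) = -47999/(-27147931/73485775 - 6*I*sqrt(67)/8327)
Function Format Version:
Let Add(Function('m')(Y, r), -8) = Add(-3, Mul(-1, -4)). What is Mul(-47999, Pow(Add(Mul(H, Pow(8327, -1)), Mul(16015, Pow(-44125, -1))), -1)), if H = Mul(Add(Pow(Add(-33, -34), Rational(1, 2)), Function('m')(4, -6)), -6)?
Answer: Add(Rational(1429214462297970425, 11002955308183), Mul(Rational(-186767554668213750, 737198005648261), I, Pow(67, Rational(1, 2)))) ≈ Add(1.2989e+5, Mul(-2073.7, I))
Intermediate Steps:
Function('m')(Y, r) = 9 (Function('m')(Y, r) = Add(8, Add(-3, Mul(-1, -4))) = Add(8, Add(-3, 4)) = Add(8, 1) = 9)
H = Add(-54, Mul(-6, I, Pow(67, Rational(1, 2)))) (H = Mul(Add(Pow(Add(-33, -34), Rational(1, 2)), 9), -6) = Mul(Add(Pow(-67, Rational(1, 2)), 9), -6) = Mul(Add(Mul(I, Pow(67, Rational(1, 2))), 9), -6) = Mul(Add(9, Mul(I, Pow(67, Rational(1, 2)))), -6) = Add(-54, Mul(-6, I, Pow(67, Rational(1, 2)))) ≈ Add(-54.000, Mul(-49.112, I)))
Mul(-47999, Pow(Add(Mul(H, Pow(8327, -1)), Mul(16015, Pow(-44125, -1))), -1)) = Mul(-47999, Pow(Add(Mul(Add(-54, Mul(-6, I, Pow(67, Rational(1, 2)))), Pow(8327, -1)), Mul(16015, Pow(-44125, -1))), -1)) = Mul(-47999, Pow(Add(Mul(Add(-54, Mul(-6, I, Pow(67, Rational(1, 2)))), Rational(1, 8327)), Mul(16015, Rational(-1, 44125))), -1)) = Mul(-47999, Pow(Add(Add(Rational(-54, 8327), Mul(Rational(-6, 8327), I, Pow(67, Rational(1, 2)))), Rational(-3203, 8825)), -1)) = Mul(-47999, Pow(Add(Rational(-27147931, 73485775), Mul(Rational(-6, 8327), I, Pow(67, Rational(1, 2)))), -1))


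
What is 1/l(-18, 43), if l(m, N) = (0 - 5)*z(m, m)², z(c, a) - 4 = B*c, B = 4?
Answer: -1/23120 ≈ -4.3253e-5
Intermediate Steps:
z(c, a) = 4 + 4*c
l(m, N) = -5*(4 + 4*m)² (l(m, N) = (0 - 5)*(4 + 4*m)² = -5*(4 + 4*m)²)
1/l(-18, 43) = 1/(-80*(1 - 18)²) = 1/(-80*(-17)²) = 1/(-80*289) = 1/(-23120) = -1/23120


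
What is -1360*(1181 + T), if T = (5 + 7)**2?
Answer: -1802000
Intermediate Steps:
T = 144 (T = 12**2 = 144)
-1360*(1181 + T) = -1360*(1181 + 144) = -1360*1325 = -1802000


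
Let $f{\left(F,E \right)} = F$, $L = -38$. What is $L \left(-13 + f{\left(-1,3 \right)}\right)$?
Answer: $532$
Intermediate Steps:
$L \left(-13 + f{\left(-1,3 \right)}\right) = - 38 \left(-13 - 1\right) = \left(-38\right) \left(-14\right) = 532$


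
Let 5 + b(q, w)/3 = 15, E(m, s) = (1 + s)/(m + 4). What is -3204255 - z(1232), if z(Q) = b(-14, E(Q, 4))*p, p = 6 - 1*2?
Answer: -3204375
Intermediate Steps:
E(m, s) = (1 + s)/(4 + m)
b(q, w) = 30 (b(q, w) = -15 + 3*15 = -15 + 45 = 30)
p = 4 (p = 6 - 2 = 4)
z(Q) = 120 (z(Q) = 30*4 = 120)
-3204255 - z(1232) = -3204255 - 1*120 = -3204255 - 120 = -3204375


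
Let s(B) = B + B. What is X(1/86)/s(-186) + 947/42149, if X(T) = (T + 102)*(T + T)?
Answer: 30095905/1870404024 ≈ 0.016091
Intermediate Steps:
s(B) = 2*B
X(T) = 2*T*(102 + T) (X(T) = (102 + T)*(2*T) = 2*T*(102 + T))
X(1/86)/s(-186) + 947/42149 = (2*(102 + 1/86)/86)/((2*(-186))) + 947/42149 = (2*(1/86)*(102 + 1/86))/(-372) + 947*(1/42149) = (2*(1/86)*(8773/86))*(-1/372) + 947/42149 = (8773/3698)*(-1/372) + 947/42149 = -283/44376 + 947/42149 = 30095905/1870404024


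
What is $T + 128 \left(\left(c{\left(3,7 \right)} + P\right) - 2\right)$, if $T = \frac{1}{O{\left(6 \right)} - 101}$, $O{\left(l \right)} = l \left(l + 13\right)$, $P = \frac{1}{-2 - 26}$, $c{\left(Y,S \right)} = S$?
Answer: $\frac{57831}{91} \approx 635.51$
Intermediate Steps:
$P = - \frac{1}{28}$ ($P = \frac{1}{-2 - 26} = \frac{1}{-28} = - \frac{1}{28} \approx -0.035714$)
$O{\left(l \right)} = l \left(13 + l\right)$
$T = \frac{1}{13}$ ($T = \frac{1}{6 \left(13 + 6\right) - 101} = \frac{1}{6 \cdot 19 - 101} = \frac{1}{114 - 101} = \frac{1}{13} \approx 0.076923$)
$T + 128 \left(\left(c{\left(3,7 \right)} + P\right) - 2\right) = \frac{1}{13} + 128 \left(\left(7 - \frac{1}{28}\right) - 2\right) = \frac{1}{13} + 128 \left(\frac{195}{28} - 2\right) = \frac{1}{13} + 128 \cdot \frac{139}{28} = \frac{1}{13} + \frac{4448}{7} = \frac{57831}{91}$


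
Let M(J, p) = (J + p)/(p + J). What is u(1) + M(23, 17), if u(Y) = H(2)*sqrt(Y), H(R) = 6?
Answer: 7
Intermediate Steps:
M(J, p) = 1 (M(J, p) = (J + p)/(J + p) = 1)
u(Y) = 6*sqrt(Y)
u(1) + M(23, 17) = 6*sqrt(1) + 1 = 6*1 + 1 = 6 + 1 = 7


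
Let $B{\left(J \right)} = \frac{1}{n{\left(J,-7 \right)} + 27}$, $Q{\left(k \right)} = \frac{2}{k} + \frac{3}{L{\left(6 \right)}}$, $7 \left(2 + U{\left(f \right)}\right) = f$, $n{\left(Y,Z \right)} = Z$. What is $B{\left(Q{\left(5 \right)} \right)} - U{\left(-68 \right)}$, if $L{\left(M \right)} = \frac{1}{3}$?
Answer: $\frac{1647}{140} \approx 11.764$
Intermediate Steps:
$U{\left(f \right)} = -2 + \frac{f}{7}$
$L{\left(M \right)} = \frac{1}{3}$
$Q{\left(k \right)} = 9 + \frac{2}{k}$ ($Q{\left(k \right)} = \frac{2}{k} + 3 \frac{1}{\frac{1}{3}} = \frac{2}{k} + 3 \cdot 3 = \frac{2}{k} + 9 = 9 + \frac{2}{k}$)
$B{\left(J \right)} = \frac{1}{20}$ ($B{\left(J \right)} = \frac{1}{-7 + 27} = \frac{1}{20}$)
$B{\left(Q{\left(5 \right)} \right)} - U{\left(-68 \right)} = \frac{1}{20} - \left(-2 + \frac{1}{7} \left(-68\right)\right) = \frac{1}{20} - \left(-2 - \frac{68}{7}\right) = \frac{1}{20} - - \frac{82}{7} = \frac{1}{20} + \frac{82}{7} = \frac{1647}{140}$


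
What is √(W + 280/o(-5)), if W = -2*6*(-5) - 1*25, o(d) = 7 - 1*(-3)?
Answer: 3*√7 ≈ 7.9373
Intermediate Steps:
o(d) = 10 (o(d) = 7 + 3 = 10)
W = 35 (W = -12*(-5) - 25 = 60 - 25 = 35)
√(W + 280/o(-5)) = √(35 + 280/10) = √(35 + 280*(⅒)) = √(35 + 28) = √63 = 3*√7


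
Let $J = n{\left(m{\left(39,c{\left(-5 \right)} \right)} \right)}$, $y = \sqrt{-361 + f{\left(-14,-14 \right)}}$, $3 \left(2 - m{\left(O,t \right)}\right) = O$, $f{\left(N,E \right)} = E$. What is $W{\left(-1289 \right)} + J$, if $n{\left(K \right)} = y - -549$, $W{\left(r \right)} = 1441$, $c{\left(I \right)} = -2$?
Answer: $1990 + 5 i \sqrt{15} \approx 1990.0 + 19.365 i$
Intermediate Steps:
$m{\left(O,t \right)} = 2 - \frac{O}{3}$
$y = 5 i \sqrt{15}$ ($y = \sqrt{-361 - 14} = \sqrt{-375} = 5 i \sqrt{15} \approx 19.365 i$)
$n{\left(K \right)} = 549 + 5 i \sqrt{15}$ ($n{\left(K \right)} = 5 i \sqrt{15} - -549 = 5 i \sqrt{15} + 549 = 549 + 5 i \sqrt{15}$)
$J = 549 + 5 i \sqrt{15} \approx 549.0 + 19.365 i$
$W{\left(-1289 \right)} + J = 1441 + \left(549 + 5 i \sqrt{15}\right) = 1990 + 5 i \sqrt{15}$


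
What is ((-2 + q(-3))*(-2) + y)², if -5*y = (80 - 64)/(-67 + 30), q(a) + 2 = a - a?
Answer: 2238016/34225 ≈ 65.391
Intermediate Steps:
q(a) = -2 (q(a) = -2 + (a - a) = -2 + 0 = -2)
y = 16/185 (y = -(80 - 64)/(5*(-67 + 30)) = -16/(5*(-37)) = -16*(-1)/(5*37) = -⅕*(-16/37) = 16/185 ≈ 0.086486)
((-2 + q(-3))*(-2) + y)² = ((-2 - 2)*(-2) + 16/185)² = (-4*(-2) + 16/185)² = (8 + 16/185)² = (1496/185)² = 2238016/34225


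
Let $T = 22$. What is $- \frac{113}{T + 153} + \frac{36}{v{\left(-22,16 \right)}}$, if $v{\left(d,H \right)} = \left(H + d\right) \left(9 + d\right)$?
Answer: $- \frac{419}{2275} \approx -0.18418$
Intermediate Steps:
$v{\left(d,H \right)} = \left(9 + d\right) \left(H + d\right)$
$- \frac{113}{T + 153} + \frac{36}{v{\left(-22,16 \right)}} = - \frac{113}{22 + 153} + \frac{36}{\left(-22\right)^{2} + 9 \cdot 16 + 9 \left(-22\right) + 16 \left(-22\right)} = - \frac{113}{175} + \frac{36}{484 + 144 - 198 - 352} = \left(-113\right) \frac{1}{175} + \frac{36}{78} = - \frac{113}{175} + 36 \cdot \frac{1}{78} = - \frac{113}{175} + \frac{6}{13} = - \frac{419}{2275}$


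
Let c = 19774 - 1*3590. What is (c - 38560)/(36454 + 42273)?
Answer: -22376/78727 ≈ -0.28422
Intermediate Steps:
c = 16184 (c = 19774 - 3590 = 16184)
(c - 38560)/(36454 + 42273) = (16184 - 38560)/(36454 + 42273) = -22376/78727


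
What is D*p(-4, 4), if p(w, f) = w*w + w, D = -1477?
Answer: -17724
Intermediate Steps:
p(w, f) = w + w² (p(w, f) = w² + w = w + w²)
D*p(-4, 4) = -(-5908)*(1 - 4) = -(-5908)*(-3) = -1477*12 = -17724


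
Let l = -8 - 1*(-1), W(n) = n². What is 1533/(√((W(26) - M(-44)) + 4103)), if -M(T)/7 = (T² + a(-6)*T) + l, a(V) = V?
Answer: 511*√20130/6710 ≈ 10.805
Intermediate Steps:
l = -7 (l = -8 + 1 = -7)
M(T) = 49 - 7*T² + 42*T (M(T) = -7*((T² - 6*T) - 7) = -7*(-7 + T² - 6*T) = 49 - 7*T² + 42*T)
1533/(√((W(26) - M(-44)) + 4103)) = 1533/(√((26² - (49 - 7*(-44)² + 42*(-44))) + 4103)) = 1533/(√((676 - (49 - 7*1936 - 1848)) + 4103)) = 1533/(√((676 - (49 - 13552 - 1848)) + 4103)) = 1533/(√((676 - 1*(-15351)) + 4103)) = 1533/(√((676 + 15351) + 4103)) = 1533/(√(16027 + 4103)) = 1533/(√20130) = 1533*(√20130/20130) = 511*√20130/6710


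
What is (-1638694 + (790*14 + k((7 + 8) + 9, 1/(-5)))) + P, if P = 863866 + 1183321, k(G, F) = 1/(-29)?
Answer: 12167036/29 ≈ 4.1955e+5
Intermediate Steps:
k(G, F) = -1/29
P = 2047187
(-1638694 + (790*14 + k((7 + 8) + 9, 1/(-5)))) + P = (-1638694 + (790*14 - 1/29)) + 2047187 = (-1638694 + (11060 - 1/29)) + 2047187 = (-1638694 + 320739/29) + 2047187 = -47201387/29 + 2047187 = 12167036/29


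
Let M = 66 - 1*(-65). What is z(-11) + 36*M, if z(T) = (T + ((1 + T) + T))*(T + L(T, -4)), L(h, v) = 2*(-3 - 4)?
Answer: 5516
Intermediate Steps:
L(h, v) = -14 (L(h, v) = 2*(-7) = -14)
z(T) = (1 + 3*T)*(-14 + T) (z(T) = (T + ((1 + T) + T))*(T - 14) = (T + (1 + 2*T))*(-14 + T) = (1 + 3*T)*(-14 + T))
M = 131 (M = 66 + 65 = 131)
z(-11) + 36*M = (-14 - 41*(-11) + 3*(-11)²) + 36*131 = (-14 + 451 + 3*121) + 4716 = (-14 + 451 + 363) + 4716 = 800 + 4716 = 5516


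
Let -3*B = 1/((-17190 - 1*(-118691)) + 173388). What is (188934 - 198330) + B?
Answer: -7748571133/824667 ≈ -9396.0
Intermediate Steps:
B = -1/824667 (B = -1/(3*((-17190 - 1*(-118691)) + 173388)) = -1/(3*((-17190 + 118691) + 173388)) = -1/(3*(101501 + 173388)) = -⅓/274889 = -⅓*1/274889 = -1/824667 ≈ -1.2126e-6)
(188934 - 198330) + B = (188934 - 198330) - 1/824667 = -9396 - 1/824667 = -7748571133/824667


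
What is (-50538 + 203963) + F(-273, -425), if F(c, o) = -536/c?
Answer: 41885561/273 ≈ 1.5343e+5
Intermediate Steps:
(-50538 + 203963) + F(-273, -425) = (-50538 + 203963) - 536/(-273) = 153425 - 536*(-1/273) = 153425 + 536/273 = 41885561/273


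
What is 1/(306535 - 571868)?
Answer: -1/265333 ≈ -3.7688e-6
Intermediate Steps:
1/(306535 - 571868) = 1/(-265333) = -1/265333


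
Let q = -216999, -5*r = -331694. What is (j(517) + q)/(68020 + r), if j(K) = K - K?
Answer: -1084995/671794 ≈ -1.6151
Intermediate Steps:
r = 331694/5 (r = -1/5*(-331694) = 331694/5 ≈ 66339.)
j(K) = 0
(j(517) + q)/(68020 + r) = (0 - 216999)/(68020 + 331694/5) = -216999/671794/5 = -216999*5/671794 = -1084995/671794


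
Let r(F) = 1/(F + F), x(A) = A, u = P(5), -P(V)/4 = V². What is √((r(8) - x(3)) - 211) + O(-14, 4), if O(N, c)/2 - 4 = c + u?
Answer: -184 + I*√3423/4 ≈ -184.0 + 14.627*I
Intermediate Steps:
P(V) = -4*V²
u = -100 (u = -4*5² = -4*25 = -100)
O(N, c) = -192 + 2*c (O(N, c) = 8 + 2*(c - 100) = 8 + 2*(-100 + c) = 8 + (-200 + 2*c) = -192 + 2*c)
r(F) = 1/(2*F)
√((r(8) - x(3)) - 211) + O(-14, 4) = √(((½)/8 - 1*3) - 211) + (-192 + 2*4) = √(((½)*(⅛) - 3) - 211) + (-192 + 8) = √((1/16 - 3) - 211) - 184 = √(-47/16 - 211) - 184 = √(-3423/16) - 184 = I*√3423/4 - 184 = -184 + I*√3423/4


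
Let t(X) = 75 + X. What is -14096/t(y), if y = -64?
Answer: -14096/11 ≈ -1281.5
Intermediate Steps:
-14096/t(y) = -14096/(75 - 64) = -14096/11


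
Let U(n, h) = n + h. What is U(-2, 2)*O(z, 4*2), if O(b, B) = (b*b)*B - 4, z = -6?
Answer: 0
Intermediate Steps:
U(n, h) = h + n
O(b, B) = -4 + B*b² (O(b, B) = b²*B - 4 = B*b² - 4 = -4 + B*b²)
U(-2, 2)*O(z, 4*2) = (2 - 2)*(-4 + (4*2)*(-6)²) = 0*(-4 + 8*36) = 0*(-4 + 288) = 0*284 = 0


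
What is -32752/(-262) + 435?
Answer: 73361/131 ≈ 560.01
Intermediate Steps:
-32752/(-262) + 435 = -32752*(-1)/262 + 435 = -92*(-178/131) + 435 = 16376/131 + 435 = 73361/131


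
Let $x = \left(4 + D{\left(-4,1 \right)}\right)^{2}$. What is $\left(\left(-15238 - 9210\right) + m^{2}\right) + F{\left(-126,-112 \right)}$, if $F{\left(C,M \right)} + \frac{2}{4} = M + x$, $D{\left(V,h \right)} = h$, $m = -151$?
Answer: $- \frac{3469}{2} \approx -1734.5$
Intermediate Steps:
$x = 25$ ($x = \left(4 + 1\right)^{2} = 5^{2} = 25$)
$F{\left(C,M \right)} = \frac{49}{2} + M$ ($F{\left(C,M \right)} = - \frac{1}{2} + \left(M + 25\right) = - \frac{1}{2} + \left(25 + M\right) = \frac{49}{2} + M$)
$\left(\left(-15238 - 9210\right) + m^{2}\right) + F{\left(-126,-112 \right)} = \left(\left(-15238 - 9210\right) + \left(-151\right)^{2}\right) + \left(\frac{49}{2} - 112\right) = \left(-24448 + 22801\right) - \frac{175}{2} = -1647 - \frac{175}{2} = - \frac{3469}{2}$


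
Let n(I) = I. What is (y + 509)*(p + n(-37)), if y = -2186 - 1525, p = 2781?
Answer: -8786288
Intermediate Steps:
y = -3711
(y + 509)*(p + n(-37)) = (-3711 + 509)*(2781 - 37) = -3202*2744 = -8786288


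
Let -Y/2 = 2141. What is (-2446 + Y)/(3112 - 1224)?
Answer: -841/236 ≈ -3.5636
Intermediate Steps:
Y = -4282 (Y = -2*2141 = -4282)
(-2446 + Y)/(3112 - 1224) = (-2446 - 4282)/(3112 - 1224) = -6728/1888 = -6728*1/1888 = -841/236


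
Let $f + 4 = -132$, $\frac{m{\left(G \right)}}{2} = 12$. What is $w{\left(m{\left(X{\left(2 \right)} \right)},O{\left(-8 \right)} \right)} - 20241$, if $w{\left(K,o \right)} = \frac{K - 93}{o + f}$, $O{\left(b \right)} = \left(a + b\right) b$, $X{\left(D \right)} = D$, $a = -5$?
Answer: $- \frac{647643}{32} \approx -20239.0$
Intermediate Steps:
$m{\left(G \right)} = 24$ ($m{\left(G \right)} = 2 \cdot 12 = 24$)
$O{\left(b \right)} = b \left(-5 + b\right)$ ($O{\left(b \right)} = \left(-5 + b\right) b = b \left(-5 + b\right)$)
$f = -136$ ($f = -4 - 132 = -136$)
$w{\left(K,o \right)} = \frac{-93 + K}{-136 + o}$ ($w{\left(K,o \right)} = \frac{K - 93}{o - 136} = \frac{-93 + K}{-136 + o}$)
$w{\left(m{\left(X{\left(2 \right)} \right)},O{\left(-8 \right)} \right)} - 20241 = \frac{-93 + 24}{-136 - 8 \left(-5 - 8\right)} - 20241 = \frac{1}{-136 - -104} \left(-69\right) - 20241 = \frac{1}{-136 + 104} \left(-69\right) - 20241 = \frac{1}{-32} \left(-69\right) - 20241 = \left(- \frac{1}{32}\right) \left(-69\right) - 20241 = \frac{69}{32} - 20241 = - \frac{647643}{32}$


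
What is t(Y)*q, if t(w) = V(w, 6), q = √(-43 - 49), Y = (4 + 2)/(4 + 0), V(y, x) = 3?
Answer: 6*I*√23 ≈ 28.775*I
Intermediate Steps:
Y = 3/2 (Y = 6/4 = 6*(¼) = 3/2 ≈ 1.5000)
q = 2*I*√23 (q = √(-92) = 2*I*√23 ≈ 9.5917*I)
t(w) = 3
t(Y)*q = 3*(2*I*√23) = 6*I*√23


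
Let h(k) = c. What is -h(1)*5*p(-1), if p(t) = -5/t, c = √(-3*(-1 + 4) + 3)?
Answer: -25*I*√6 ≈ -61.237*I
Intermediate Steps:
c = I*√6 (c = √(-3*3 + 3) = √(-9 + 3) = √(-6) = I*√6 ≈ 2.4495*I)
h(k) = I*√6
-h(1)*5*p(-1) = -(I*√6)*5*(-5/(-1)) = -5*I*√6*(-5*(-1)) = -5*I*√6*5 = -25*I*√6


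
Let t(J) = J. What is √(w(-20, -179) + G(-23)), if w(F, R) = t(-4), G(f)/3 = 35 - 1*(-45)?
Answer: 2*√59 ≈ 15.362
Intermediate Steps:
G(f) = 240 (G(f) = 3*(35 - 1*(-45)) = 3*(35 + 45) = 3*80 = 240)
w(F, R) = -4
√(w(-20, -179) + G(-23)) = √(-4 + 240) = √236 = 2*√59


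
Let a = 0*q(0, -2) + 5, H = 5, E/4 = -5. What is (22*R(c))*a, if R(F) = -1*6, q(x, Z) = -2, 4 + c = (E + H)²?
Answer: -660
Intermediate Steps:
E = -20 (E = 4*(-5) = -20)
c = 221 (c = -4 + (-20 + 5)² = -4 + (-15)² = -4 + 225 = 221)
R(F) = -6
a = 5 (a = 0*(-2) + 5 = 0 + 5 = 5)
(22*R(c))*a = (22*(-6))*5 = -132*5 = -660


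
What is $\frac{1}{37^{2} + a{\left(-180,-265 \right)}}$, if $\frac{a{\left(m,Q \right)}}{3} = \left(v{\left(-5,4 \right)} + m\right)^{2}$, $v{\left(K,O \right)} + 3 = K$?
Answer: $\frac{1}{107401} \approx 9.3109 \cdot 10^{-6}$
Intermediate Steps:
$v{\left(K,O \right)} = -3 + K$
$a{\left(m,Q \right)} = 3 \left(-8 + m\right)^{2}$ ($a{\left(m,Q \right)} = 3 \left(\left(-3 - 5\right) + m\right)^{2} = 3 \left(-8 + m\right)^{2}$)
$\frac{1}{37^{2} + a{\left(-180,-265 \right)}} = \frac{1}{37^{2} + 3 \left(-8 - 180\right)^{2}} = \frac{1}{1369 + 3 \left(-188\right)^{2}} = \frac{1}{1369 + 3 \cdot 35344} = \frac{1}{1369 + 106032} = \frac{1}{107401}$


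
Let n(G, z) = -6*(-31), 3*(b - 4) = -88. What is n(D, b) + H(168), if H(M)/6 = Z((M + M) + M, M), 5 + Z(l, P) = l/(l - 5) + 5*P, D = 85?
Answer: 2595828/499 ≈ 5202.1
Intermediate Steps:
Z(l, P) = -5 + 5*P + l/(-5 + l) (Z(l, P) = -5 + (l/(l - 5) + 5*P) = -5 + (l/(-5 + l) + 5*P) = -5 + (5*P + l/(-5 + l)) = -5 + 5*P + l/(-5 + l))
H(M) = 6*(25 - 37*M + 15*M**2)/(-5 + 3*M) (H(M) = 6*((25 - 25*M - 4*((M + M) + M) + 5*M*((M + M) + M))/(-5 + ((M + M) + M))) = 6*((25 - 25*M - 4*(2*M + M) + 5*M*(2*M + M))/(-5 + (2*M + M))) = 6*((25 - 25*M - 12*M + 5*M*(3*M))/(-5 + 3*M)) = 6*((25 - 25*M - 12*M + 15*M**2)/(-5 + 3*M)) = 6*((25 - 37*M + 15*M**2)/(-5 + 3*M)) = 6*(25 - 37*M + 15*M**2)/(-5 + 3*M))
b = -76/3 (b = 4 + (1/3)*(-88) = 4 - 88/3 = -76/3 ≈ -25.333)
n(G, z) = 186
n(D, b) + H(168) = 186 + 6*(25 - 37*168 + 15*168**2)/(-5 + 3*168) = 186 + 6*(25 - 6216 + 15*28224)/(-5 + 504) = 186 + 6*(25 - 6216 + 423360)/499 = 186 + 6*(1/499)*417169 = 186 + 2503014/499 = 2595828/499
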